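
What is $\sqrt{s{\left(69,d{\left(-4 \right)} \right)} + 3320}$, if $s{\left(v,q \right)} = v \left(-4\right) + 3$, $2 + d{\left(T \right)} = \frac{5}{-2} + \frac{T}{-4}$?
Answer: $\sqrt{3047} \approx 55.2$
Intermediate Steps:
$d{\left(T \right)} = - \frac{9}{2} - \frac{T}{4}$ ($d{\left(T \right)} = -2 + \left(\frac{5}{-2} + \frac{T}{-4}\right) = -2 + \left(5 \left(- \frac{1}{2}\right) + T \left(- \frac{1}{4}\right)\right) = -2 - \left(\frac{5}{2} + \frac{T}{4}\right) = - \frac{9}{2} - \frac{T}{4}$)
$s{\left(v,q \right)} = 3 - 4 v$ ($s{\left(v,q \right)} = - 4 v + 3 = 3 - 4 v$)
$\sqrt{s{\left(69,d{\left(-4 \right)} \right)} + 3320} = \sqrt{\left(3 - 276\right) + 3320} = \sqrt{-273 + 3320} = \sqrt{3047}$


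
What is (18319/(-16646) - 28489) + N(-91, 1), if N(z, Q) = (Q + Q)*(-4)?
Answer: -67768483/2378 ≈ -28498.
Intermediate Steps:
N(z, Q) = -8*Q (N(z, Q) = (2*Q)*(-4) = -8*Q)
(18319/(-16646) - 28489) + N(-91, 1) = (18319/(-16646) - 28489) - 8*1 = (18319*(-1/16646) - 28489) - 8 = (-2617/2378 - 28489) - 8 = -67749459/2378 - 8 = -67768483/2378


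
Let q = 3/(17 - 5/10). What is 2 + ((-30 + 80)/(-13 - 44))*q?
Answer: 1154/627 ≈ 1.8405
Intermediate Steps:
q = 2/11 (q = 3/(17 - 5*⅒) = 3/(17 - ½) = 3/(33/2) = (2/33)*3 = 2/11 ≈ 0.18182)
2 + ((-30 + 80)/(-13 - 44))*q = 2 + ((-30 + 80)/(-13 - 44))*(2/11) = 2 + (50/(-57))*(2/11) = 2 + (50*(-1/57))*(2/11) = 2 - 50/57*2/11 = 2 - 100/627 = 1154/627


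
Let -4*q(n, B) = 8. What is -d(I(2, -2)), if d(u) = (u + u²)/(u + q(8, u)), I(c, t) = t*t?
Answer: -10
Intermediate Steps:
I(c, t) = t²
q(n, B) = -2 (q(n, B) = -¼*8 = -2)
d(u) = (u + u²)/(-2 + u) (d(u) = (u + u²)/(u - 2) = (u + u²)/(-2 + u))
-d(I(2, -2)) = -(-2)²*(1 + (-2)²)/(-2 + (-2)²) = -4*(1 + 4)/(-2 + 4) = -4*5/2 = -1*10 = -10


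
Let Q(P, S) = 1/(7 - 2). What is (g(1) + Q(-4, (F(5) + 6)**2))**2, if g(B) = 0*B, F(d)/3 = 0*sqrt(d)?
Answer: 1/25 ≈ 0.040000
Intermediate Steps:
F(d) = 0 (F(d) = 3*(0*sqrt(d)) = 3*0 = 0)
Q(P, S) = 1/5
g(B) = 0
(g(1) + Q(-4, (F(5) + 6)**2))**2 = (0 + 1/5)**2 = (1/5)**2 = 1/25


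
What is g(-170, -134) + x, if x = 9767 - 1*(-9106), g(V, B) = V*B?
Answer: 41653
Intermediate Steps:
g(V, B) = B*V
x = 18873 (x = 9767 + 9106 = 18873)
g(-170, -134) + x = -134*(-170) + 18873 = 22780 + 18873 = 41653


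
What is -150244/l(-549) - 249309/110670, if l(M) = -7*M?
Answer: -837409427/20252610 ≈ -41.348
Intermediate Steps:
-150244/l(-549) - 249309/110670 = -150244/((-7*(-549))) - 249309/110670 = -150244/3843 - 249309*1/110670 = -150244*1/3843 - 83103/36890 = -150244/3843 - 83103/36890 = -837409427/20252610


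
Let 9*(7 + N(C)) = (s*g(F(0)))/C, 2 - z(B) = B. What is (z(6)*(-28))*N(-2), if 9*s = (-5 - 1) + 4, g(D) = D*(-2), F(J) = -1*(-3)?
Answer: -21392/27 ≈ -792.30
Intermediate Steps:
F(J) = 3
g(D) = -2*D
z(B) = 2 - B
s = -2/9 (s = ((-5 - 1) + 4)/9 = (-6 + 4)/9 = (⅑)*(-2) = -2/9 ≈ -0.22222)
N(C) = -7 + 4/(27*C) (N(C) = -7 + ((-(-4)*3/9)/C)/9 = -7 + ((-2/9*(-6))/C)/9 = -7 + (4/(3*C))/9 = -7 + 4/(27*C))
(z(6)*(-28))*N(-2) = ((2 - 1*6)*(-28))*(-7 + (4/27)/(-2)) = ((2 - 6)*(-28))*(-7 + (4/27)*(-½)) = (-4*(-28))*(-7 - 2/27) = 112*(-191/27) = -21392/27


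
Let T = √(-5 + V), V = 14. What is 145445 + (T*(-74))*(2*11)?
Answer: 140561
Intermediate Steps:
T = 3 (T = √(-5 + 14) = √9 = 3)
145445 + (T*(-74))*(2*11) = 145445 + (3*(-74))*(2*11) = 145445 - 222*22 = 145445 - 4884 = 140561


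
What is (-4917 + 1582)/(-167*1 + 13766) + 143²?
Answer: 278082616/13599 ≈ 20449.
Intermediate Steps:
(-4917 + 1582)/(-167*1 + 13766) + 143² = -3335/(-167 + 13766) + 20449 = -3335/13599 + 20449 = 278082616/13599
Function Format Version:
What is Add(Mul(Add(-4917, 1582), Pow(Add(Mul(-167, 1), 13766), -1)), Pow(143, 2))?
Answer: Rational(278082616, 13599) ≈ 20449.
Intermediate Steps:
Add(Mul(Add(-4917, 1582), Pow(Add(Mul(-167, 1), 13766), -1)), Pow(143, 2)) = Add(Mul(-3335, Pow(Add(-167, 13766), -1)), 20449) = Add(Mul(-3335, Pow(13599, -1)), 20449) = Add(Mul(-3335, Rational(1, 13599)), 20449) = Add(Rational(-3335, 13599), 20449) = Rational(278082616, 13599)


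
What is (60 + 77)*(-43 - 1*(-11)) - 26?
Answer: -4410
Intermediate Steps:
(60 + 77)*(-43 - 1*(-11)) - 26 = 137*(-43 + 11) - 26 = 137*(-32) - 26 = -4384 - 26 = -4410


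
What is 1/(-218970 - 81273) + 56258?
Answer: 16891070693/300243 ≈ 56258.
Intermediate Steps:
1/(-218970 - 81273) + 56258 = 1/(-300243) + 56258 = -1/300243 + 56258 = 16891070693/300243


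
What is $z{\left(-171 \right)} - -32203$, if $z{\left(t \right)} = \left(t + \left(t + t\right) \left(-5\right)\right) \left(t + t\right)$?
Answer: $-494135$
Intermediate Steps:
$z{\left(t \right)} = - 18 t^{2}$ ($z{\left(t \right)} = \left(t + 2 t \left(-5\right)\right) 2 t = \left(t - 10 t\right) 2 t = - 9 t 2 t = - 18 t^{2}$)
$z{\left(-171 \right)} - -32203 = - 18 \left(-171\right)^{2} - -32203 = \left(-18\right) 29241 + 32203 = -526338 + 32203 = -494135$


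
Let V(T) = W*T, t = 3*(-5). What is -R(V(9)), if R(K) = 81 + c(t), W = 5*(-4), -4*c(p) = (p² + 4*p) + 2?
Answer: -157/4 ≈ -39.250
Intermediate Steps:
t = -15
c(p) = -½ - p - p²/4 (c(p) = -((p² + 4*p) + 2)/4 = -(2 + p² + 4*p)/4 = -½ - p - p²/4)
W = -20
V(T) = -20*T
R(K) = 157/4 (R(K) = 81 + (-½ - 1*(-15) - ¼*(-15)²) = 81 + (-½ + 15 - ¼*225) = 81 + (-½ + 15 - 225/4) = 81 - 167/4 = 157/4)
-R(V(9)) = -1*157/4 = -157/4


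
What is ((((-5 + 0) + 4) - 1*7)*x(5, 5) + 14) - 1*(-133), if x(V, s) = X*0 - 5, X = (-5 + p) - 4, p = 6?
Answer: 187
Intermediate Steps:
X = -3 (X = (-5 + 6) - 4 = 1 - 4 = -3)
x(V, s) = -5 (x(V, s) = -3*0 - 5 = 0 - 5 = -5)
((((-5 + 0) + 4) - 1*7)*x(5, 5) + 14) - 1*(-133) = ((((-5 + 0) + 4) - 1*7)*(-5) + 14) - 1*(-133) = (((-5 + 4) - 7)*(-5) + 14) + 133 = ((-1 - 7)*(-5) + 14) + 133 = (-8*(-5) + 14) + 133 = (40 + 14) + 133 = 54 + 133 = 187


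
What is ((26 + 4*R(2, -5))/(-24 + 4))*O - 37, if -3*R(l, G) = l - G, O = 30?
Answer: -62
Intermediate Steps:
R(l, G) = -l/3 + G/3 (R(l, G) = -(l - G)/3 = -l/3 + G/3)
((26 + 4*R(2, -5))/(-24 + 4))*O - 37 = ((26 + 4*(-⅓*2 + (⅓)*(-5)))/(-24 + 4))*30 - 37 = ((26 + 4*(-⅔ - 5/3))/(-20))*30 - 37 = ((26 + 4*(-7/3))*(-1/20))*30 - 37 = ((26 - 28/3)*(-1/20))*30 - 37 = ((50/3)*(-1/20))*30 - 37 = -⅚*30 - 37 = -25 - 37 = -62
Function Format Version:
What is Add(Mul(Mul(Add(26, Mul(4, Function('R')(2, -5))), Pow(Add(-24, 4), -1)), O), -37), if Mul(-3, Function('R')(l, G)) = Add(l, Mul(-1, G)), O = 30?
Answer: -62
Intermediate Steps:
Function('R')(l, G) = Add(Mul(Rational(-1, 3), l), Mul(Rational(1, 3), G)) (Function('R')(l, G) = Mul(Rational(-1, 3), Add(l, Mul(-1, G))) = Add(Mul(Rational(-1, 3), l), Mul(Rational(1, 3), G)))
Add(Mul(Mul(Add(26, Mul(4, Function('R')(2, -5))), Pow(Add(-24, 4), -1)), O), -37) = Add(Mul(Mul(Add(26, Mul(4, Add(Mul(Rational(-1, 3), 2), Mul(Rational(1, 3), -5)))), Pow(Add(-24, 4), -1)), 30), -37) = Add(Mul(Mul(Add(26, Mul(4, Add(Rational(-2, 3), Rational(-5, 3)))), Pow(-20, -1)), 30), -37) = Add(Mul(Mul(Add(26, Mul(4, Rational(-7, 3))), Rational(-1, 20)), 30), -37) = Add(Mul(Mul(Add(26, Rational(-28, 3)), Rational(-1, 20)), 30), -37) = Add(Mul(Mul(Rational(50, 3), Rational(-1, 20)), 30), -37) = Add(Mul(Rational(-5, 6), 30), -37) = Add(-25, -37) = -62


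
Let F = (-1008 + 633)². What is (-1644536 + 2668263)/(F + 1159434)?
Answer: 1023727/1300059 ≈ 0.78745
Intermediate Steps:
F = 140625 (F = (-375)² = 140625)
(-1644536 + 2668263)/(F + 1159434) = (-1644536 + 2668263)/(140625 + 1159434) = 1023727/1300059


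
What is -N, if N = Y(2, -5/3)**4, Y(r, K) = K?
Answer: -625/81 ≈ -7.7160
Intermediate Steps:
N = 625/81 (N = (-5/3)**4 = 625/81 ≈ 7.7160)
-N = -1*625/81 = -625/81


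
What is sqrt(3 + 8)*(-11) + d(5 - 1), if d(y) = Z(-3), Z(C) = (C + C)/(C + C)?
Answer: 1 - 11*sqrt(11) ≈ -35.483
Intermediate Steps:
Z(C) = 1 (Z(C) = (2*C)/((2*C)) = (2*C)*(1/(2*C)) = 1)
d(y) = 1
sqrt(3 + 8)*(-11) + d(5 - 1) = sqrt(3 + 8)*(-11) + 1 = sqrt(11)*(-11) + 1 = -11*sqrt(11) + 1 = 1 - 11*sqrt(11)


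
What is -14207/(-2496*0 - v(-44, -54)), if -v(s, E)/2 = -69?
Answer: 14207/138 ≈ 102.95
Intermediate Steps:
v(s, E) = 138 (v(s, E) = -2*(-69) = 138)
-14207/(-2496*0 - v(-44, -54)) = -14207/(-2496*0 - 1*138) = -14207/(0 - 138) = -14207/(-138) = -14207*(-1/138) = 14207/138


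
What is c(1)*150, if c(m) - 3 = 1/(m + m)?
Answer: 525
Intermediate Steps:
c(m) = 3 + 1/(2*m) (c(m) = 3 + 1/(m + m) = 3 + 1/(2*m))
c(1)*150 = (3 + (½)/1)*150 = (3 + (½)*1)*150 = (3 + ½)*150 = (7/2)*150 = 525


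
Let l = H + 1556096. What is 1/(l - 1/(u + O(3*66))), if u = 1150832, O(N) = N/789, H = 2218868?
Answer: 302668882/1142564133469985 ≈ 2.6490e-7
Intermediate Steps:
O(N) = N/789 (O(N) = N*(1/789) = N/789)
l = 3774964 (l = 2218868 + 1556096 = 3774964)
1/(l - 1/(u + O(3*66))) = 1/(3774964 - 1/(1150832 + (3*66)/789)) = 1/(3774964 - 1/(1150832 + (1/789)*198)) = 1/(3774964 - 1/(1150832 + 66/263)) = 1/(3774964 - 1/302668882/263) = 1/(3774964 - 1*263/302668882) = 1/(3774964 - 263/302668882) = 1/(1142564133469985/302668882) = 302668882/1142564133469985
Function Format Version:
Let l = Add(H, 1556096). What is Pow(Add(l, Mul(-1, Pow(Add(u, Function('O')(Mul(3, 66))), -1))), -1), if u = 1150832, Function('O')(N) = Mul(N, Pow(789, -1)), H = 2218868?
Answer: Rational(302668882, 1142564133469985) ≈ 2.6490e-7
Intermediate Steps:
Function('O')(N) = Mul(Rational(1, 789), N) (Function('O')(N) = Mul(N, Rational(1, 789)) = Mul(Rational(1, 789), N))
l = 3774964 (l = Add(2218868, 1556096) = 3774964)
Pow(Add(l, Mul(-1, Pow(Add(u, Function('O')(Mul(3, 66))), -1))), -1) = Pow(Add(3774964, Mul(-1, Pow(Add(1150832, Mul(Rational(1, 789), Mul(3, 66))), -1))), -1) = Pow(Add(3774964, Mul(-1, Pow(Add(1150832, Mul(Rational(1, 789), 198)), -1))), -1) = Pow(Add(3774964, Mul(-1, Pow(Add(1150832, Rational(66, 263)), -1))), -1) = Pow(Add(3774964, Mul(-1, Pow(Rational(302668882, 263), -1))), -1) = Pow(Add(3774964, Mul(-1, Rational(263, 302668882))), -1) = Pow(Add(3774964, Rational(-263, 302668882)), -1) = Pow(Rational(1142564133469985, 302668882), -1) = Rational(302668882, 1142564133469985)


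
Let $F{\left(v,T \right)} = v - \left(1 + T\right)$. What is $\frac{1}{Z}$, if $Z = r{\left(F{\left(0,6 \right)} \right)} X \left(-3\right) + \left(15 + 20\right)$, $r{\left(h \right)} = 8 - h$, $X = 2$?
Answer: $- \frac{1}{55} \approx -0.018182$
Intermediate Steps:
$F{\left(v,T \right)} = -1 + v - T$ ($F{\left(v,T \right)} = v - \left(1 + T\right) = -1 + v - T$)
$Z = -55$ ($Z = \left(8 - \left(-1 + 0 - 6\right)\right) 2 \left(-3\right) + \left(15 + 20\right) = \left(8 - \left(-1 + 0 - 6\right)\right) \left(-6\right) + 35 = \left(8 - -7\right) \left(-6\right) + 35 = \left(8 + 7\right) \left(-6\right) + 35 = 15 \left(-6\right) + 35 = -90 + 35 = -55$)
$\frac{1}{Z} = \frac{1}{-55} = - \frac{1}{55}$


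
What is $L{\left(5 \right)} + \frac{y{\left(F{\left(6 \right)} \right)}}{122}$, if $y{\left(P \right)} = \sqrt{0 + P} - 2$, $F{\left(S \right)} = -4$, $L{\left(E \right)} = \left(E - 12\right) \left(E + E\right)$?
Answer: $- \frac{4271}{61} + \frac{i}{61} \approx -70.016 + 0.016393 i$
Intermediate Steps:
$L{\left(E \right)} = 2 E \left(-12 + E\right)$ ($L{\left(E \right)} = \left(-12 + E\right) 2 E = 2 E \left(-12 + E\right)$)
$y{\left(P \right)} = -2 + \sqrt{P}$ ($y{\left(P \right)} = \sqrt{P} - 2 = -2 + \sqrt{P}$)
$L{\left(5 \right)} + \frac{y{\left(F{\left(6 \right)} \right)}}{122} = 2 \cdot 5 \left(-12 + 5\right) + \frac{-2 + \sqrt{-4}}{122} = 2 \cdot 5 \left(-7\right) + \left(-2 + 2 i\right) \frac{1}{122} = -70 - \left(\frac{1}{61} - \frac{i}{61}\right) = - \frac{4271}{61} + \frac{i}{61}$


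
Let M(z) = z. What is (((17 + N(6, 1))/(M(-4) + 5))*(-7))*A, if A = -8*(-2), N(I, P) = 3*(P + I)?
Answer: -4256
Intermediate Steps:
N(I, P) = 3*I + 3*P (N(I, P) = 3*(I + P) = 3*I + 3*P)
A = 16
(((17 + N(6, 1))/(M(-4) + 5))*(-7))*A = (((17 + (3*6 + 3*1))/(-4 + 5))*(-7))*16 = (((17 + (18 + 3))/1)*(-7))*16 = (((17 + 21)*1)*(-7))*16 = ((38*1)*(-7))*16 = (38*(-7))*16 = -266*16 = -4256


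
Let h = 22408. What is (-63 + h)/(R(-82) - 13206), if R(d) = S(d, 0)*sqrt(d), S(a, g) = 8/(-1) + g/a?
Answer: -147544035/87201842 + 44690*I*sqrt(82)/43600921 ≈ -1.692 + 0.0092816*I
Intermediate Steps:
S(a, g) = -8 + g/a (S(a, g) = 8*(-1) + g/a = -8 + g/a)
R(d) = -8*sqrt(d) (R(d) = (-8 + 0/d)*sqrt(d) = (-8 + 0)*sqrt(d) = -8*sqrt(d))
(-63 + h)/(R(-82) - 13206) = (-63 + 22408)/(-8*I*sqrt(82) - 13206) = 22345/(-8*I*sqrt(82) - 13206) = 22345/(-13206 - 8*I*sqrt(82))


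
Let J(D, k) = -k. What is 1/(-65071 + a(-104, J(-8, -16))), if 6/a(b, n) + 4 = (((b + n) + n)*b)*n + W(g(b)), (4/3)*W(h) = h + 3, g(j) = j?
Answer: -478913/31163347799 ≈ -1.5368e-5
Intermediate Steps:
W(h) = 9/4 + 3*h/4 (W(h) = 3*(h + 3)/4 = 3*(3 + h)/4 = 9/4 + 3*h/4)
a(b, n) = 6/(-7/4 + 3*b/4 + b*n*(b + 2*n)) (a(b, n) = 6/(-4 + ((((b + n) + n)*b)*n + (9/4 + 3*b/4))) = 6/(-4 + (((b + 2*n)*b)*n + (9/4 + 3*b/4))) = 6/(-4 + ((b*(b + 2*n))*n + (9/4 + 3*b/4))) = 6/(-4 + (b*n*(b + 2*n) + (9/4 + 3*b/4))) = 6/(-4 + (9/4 + 3*b/4 + b*n*(b + 2*n))) = 6/(-7/4 + 3*b/4 + b*n*(b + 2*n)))
1/(-65071 + a(-104, J(-8, -16))) = 1/(-65071 + 24/(-7 + 3*(-104) + 4*(-1*(-16))*(-104)**2 + 8*(-104)*(-1*(-16))**2)) = 1/(-65071 + 24/(-7 - 312 + 4*16*10816 + 8*(-104)*16**2)) = 1/(-65071 + 24/(-7 - 312 + 692224 + 8*(-104)*256)) = 1/(-65071 + 24/(-7 - 312 + 692224 - 212992)) = 1/(-65071 + 24/478913) = 1/(-31163347799/478913) = -478913/31163347799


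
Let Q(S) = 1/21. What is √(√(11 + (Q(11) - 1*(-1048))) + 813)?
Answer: √(358533 + 84*√29190)/21 ≈ 29.078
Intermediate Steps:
Q(S) = 1/21
√(√(11 + (Q(11) - 1*(-1048))) + 813) = √(√(11 + (1/21 - 1*(-1048))) + 813) = √(√(11 + (1/21 + 1048)) + 813) = √(√(11 + 22009/21) + 813) = √(√(22240/21) + 813) = √(4*√29190/21 + 813) = √(813 + 4*√29190/21)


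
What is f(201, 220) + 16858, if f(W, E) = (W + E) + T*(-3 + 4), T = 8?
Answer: 17287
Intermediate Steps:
f(W, E) = 8 + E + W (f(W, E) = (W + E) + 8*(-3 + 4) = (E + W) + 8*1 = (E + W) + 8 = 8 + E + W)
f(201, 220) + 16858 = (8 + 220 + 201) + 16858 = 429 + 16858 = 17287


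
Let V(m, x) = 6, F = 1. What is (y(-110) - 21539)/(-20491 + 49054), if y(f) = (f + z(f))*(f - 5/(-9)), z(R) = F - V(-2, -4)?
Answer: -80576/257067 ≈ -0.31344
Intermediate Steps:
z(R) = -5 (z(R) = 1 - 1*6 = 1 - 6 = -5)
y(f) = (-5 + f)*(5/9 + f) (y(f) = (f - 5)*(f - 5/(-9)) = (-5 + f)*(f - 5*(-⅑)) = (-5 + f)*(f + 5/9) = (-5 + f)*(5/9 + f))
(y(-110) - 21539)/(-20491 + 49054) = ((-25/9 + (-110)² - 40/9*(-110)) - 21539)/(-20491 + 49054) = ((-25/9 + 12100 + 4400/9) - 21539)/28563 = (113275/9 - 21539)*(1/28563) = -80576/9*1/28563 = -80576/257067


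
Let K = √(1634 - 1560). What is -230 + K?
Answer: -230 + √74 ≈ -221.40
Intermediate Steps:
K = √74 ≈ 8.6023
-230 + K = -230 + √74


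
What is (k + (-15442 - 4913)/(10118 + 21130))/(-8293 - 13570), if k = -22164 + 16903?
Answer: 54805361/227725008 ≈ 0.24066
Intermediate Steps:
k = -5261
(k + (-15442 - 4913)/(10118 + 21130))/(-8293 - 13570) = (-5261 + (-15442 - 4913)/(10118 + 21130))/(-8293 - 13570) = (-5261 - 20355/31248)/(-21863) = (-5261 - 20355*1/31248)*(-1/21863) = (-5261 - 6785/10416)*(-1/21863) = -54805361/10416*(-1/21863) = 54805361/227725008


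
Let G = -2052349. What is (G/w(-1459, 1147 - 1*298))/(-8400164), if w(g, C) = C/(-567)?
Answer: -387893961/2377246412 ≈ -0.16317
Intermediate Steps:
w(g, C) = -C/567 (w(g, C) = C*(-1/567) = -C/567)
(G/w(-1459, 1147 - 1*298))/(-8400164) = -2052349*(-567/(1147 - 1*298))/(-8400164) = -2052349*(-567/(1147 - 298))*(-1/8400164) = -2052349/((-1/567*849))*(-1/8400164) = -2052349/(-283/189)*(-1/8400164) = -2052349*(-189/283)*(-1/8400164) = (387893961/283)*(-1/8400164) = -387893961/2377246412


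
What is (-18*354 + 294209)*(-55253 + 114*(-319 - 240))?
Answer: -34246558423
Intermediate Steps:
(-18*354 + 294209)*(-55253 + 114*(-319 - 240)) = (-6372 + 294209)*(-55253 + 114*(-559)) = 287837*(-55253 - 63726) = 287837*(-118979) = -34246558423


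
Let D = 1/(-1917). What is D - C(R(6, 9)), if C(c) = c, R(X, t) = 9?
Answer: -17254/1917 ≈ -9.0005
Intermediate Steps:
D = -1/1917 ≈ -0.00052165
D - C(R(6, 9)) = -1/1917 - 1*9 = -1/1917 - 9 = -17254/1917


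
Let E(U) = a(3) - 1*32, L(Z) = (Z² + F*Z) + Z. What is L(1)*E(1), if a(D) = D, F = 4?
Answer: -174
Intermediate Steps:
L(Z) = Z² + 5*Z (L(Z) = (Z² + 4*Z) + Z = Z² + 5*Z)
E(U) = -29 (E(U) = 3 - 1*32 = 3 - 32 = -29)
L(1)*E(1) = (1*(5 + 1))*(-29) = (1*6)*(-29) = 6*(-29) = -174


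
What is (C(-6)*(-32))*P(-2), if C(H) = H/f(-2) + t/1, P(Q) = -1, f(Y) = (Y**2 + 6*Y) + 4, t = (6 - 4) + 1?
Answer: 144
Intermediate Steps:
t = 3 (t = 2 + 1 = 3)
f(Y) = 4 + Y**2 + 6*Y
C(H) = 3 - H/4 (C(H) = H/(4 + (-2)**2 + 6*(-2)) + 3/1 = H/(4 + 4 - 12) + 3*1 = H/(-4) + 3 = H*(-1/4) + 3 = -H/4 + 3 = 3 - H/4)
(C(-6)*(-32))*P(-2) = ((3 - 1/4*(-6))*(-32))*(-1) = ((3 + 3/2)*(-32))*(-1) = ((9/2)*(-32))*(-1) = -144*(-1) = 144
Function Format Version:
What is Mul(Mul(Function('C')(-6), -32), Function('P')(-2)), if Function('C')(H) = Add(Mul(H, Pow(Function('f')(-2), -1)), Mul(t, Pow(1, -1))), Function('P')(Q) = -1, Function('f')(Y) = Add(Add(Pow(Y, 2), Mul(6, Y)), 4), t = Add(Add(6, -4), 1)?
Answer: 144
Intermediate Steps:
t = 3 (t = Add(2, 1) = 3)
Function('f')(Y) = Add(4, Pow(Y, 2), Mul(6, Y))
Function('C')(H) = Add(3, Mul(Rational(-1, 4), H)) (Function('C')(H) = Add(Mul(H, Pow(Add(4, Pow(-2, 2), Mul(6, -2)), -1)), Mul(3, Pow(1, -1))) = Add(Mul(H, Pow(Add(4, 4, -12), -1)), Mul(3, 1)) = Add(Mul(H, Pow(-4, -1)), 3) = Add(Mul(H, Rational(-1, 4)), 3) = Add(Mul(Rational(-1, 4), H), 3) = Add(3, Mul(Rational(-1, 4), H)))
Mul(Mul(Function('C')(-6), -32), Function('P')(-2)) = Mul(Mul(Add(3, Mul(Rational(-1, 4), -6)), -32), -1) = Mul(Mul(Add(3, Rational(3, 2)), -32), -1) = Mul(Mul(Rational(9, 2), -32), -1) = Mul(-144, -1) = 144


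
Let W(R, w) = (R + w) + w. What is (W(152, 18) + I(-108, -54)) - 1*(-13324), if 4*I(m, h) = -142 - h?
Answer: 13490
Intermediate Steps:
I(m, h) = -71/2 - h/4 (I(m, h) = (-142 - h)/4 = -71/2 - h/4)
W(R, w) = R + 2*w
(W(152, 18) + I(-108, -54)) - 1*(-13324) = ((152 + 2*18) + (-71/2 - 1/4*(-54))) - 1*(-13324) = ((152 + 36) + (-71/2 + 27/2)) + 13324 = (188 - 22) + 13324 = 166 + 13324 = 13490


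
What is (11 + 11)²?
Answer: 484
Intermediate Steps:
(11 + 11)² = 22² = 484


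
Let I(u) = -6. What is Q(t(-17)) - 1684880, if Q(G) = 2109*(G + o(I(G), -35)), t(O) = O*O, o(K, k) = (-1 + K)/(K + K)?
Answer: -4296595/4 ≈ -1.0741e+6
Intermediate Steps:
o(K, k) = (-1 + K)/(2*K) (o(K, k) = (-1 + K)/((2*K)) = (-1 + K)*(1/(2*K)) = (-1 + K)/(2*K))
t(O) = O²
Q(G) = 4921/4 + 2109*G (Q(G) = 2109*(G + (½)*(-1 - 6)/(-6)) = 2109*(G + (½)*(-⅙)*(-7)) = 2109*(G + 7/12) = 2109*(7/12 + G) = 4921/4 + 2109*G)
Q(t(-17)) - 1684880 = (4921/4 + 2109*(-17)²) - 1684880 = (4921/4 + 2109*289) - 1684880 = (4921/4 + 609501) - 1684880 = 2442925/4 - 1684880 = -4296595/4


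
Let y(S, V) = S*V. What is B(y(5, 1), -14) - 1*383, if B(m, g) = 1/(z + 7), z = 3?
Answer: -3829/10 ≈ -382.90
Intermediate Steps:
B(m, g) = ⅒ (B(m, g) = 1/(3 + 7) = 1/10 = ⅒)
B(y(5, 1), -14) - 1*383 = ⅒ - 1*383 = ⅒ - 383 = -3829/10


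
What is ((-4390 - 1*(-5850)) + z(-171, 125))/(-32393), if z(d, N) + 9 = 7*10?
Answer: -1521/32393 ≈ -0.046955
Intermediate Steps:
z(d, N) = 61 (z(d, N) = -9 + 7*10 = -9 + 70 = 61)
((-4390 - 1*(-5850)) + z(-171, 125))/(-32393) = ((-4390 - 1*(-5850)) + 61)/(-32393) = ((-4390 + 5850) + 61)*(-1/32393) = (1460 + 61)*(-1/32393) = 1521*(-1/32393) = -1521/32393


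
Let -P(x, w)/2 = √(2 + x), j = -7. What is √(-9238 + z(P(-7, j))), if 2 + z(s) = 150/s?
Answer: √(-9240 + 15*I*√5) ≈ 0.1745 + 96.125*I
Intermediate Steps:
P(x, w) = -2*√(2 + x)
z(s) = -2 + 150/s
√(-9238 + z(P(-7, j))) = √(-9238 + (-2 + 150/((-2*√(2 - 7))))) = √(-9238 + (-2 + 150/((-2*I*√5)))) = √(-9238 + (-2 + 150*(I*√5/10))) = √(-9238 + (-2 + 15*I*√5)) = √(-9240 + 15*I*√5)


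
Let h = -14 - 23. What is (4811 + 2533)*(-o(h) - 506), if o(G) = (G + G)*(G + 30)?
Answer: -7520256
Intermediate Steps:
h = -37
o(G) = 2*G*(30 + G) (o(G) = (2*G)*(30 + G) = 2*G*(30 + G))
(4811 + 2533)*(-o(h) - 506) = (4811 + 2533)*(-2*(-37)*(30 - 37) - 506) = 7344*(-2*(-37)*(-7) - 506) = 7344*(-1*518 - 506) = 7344*(-518 - 506) = 7344*(-1024) = -7520256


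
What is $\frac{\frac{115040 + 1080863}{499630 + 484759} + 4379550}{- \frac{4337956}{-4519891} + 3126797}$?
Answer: $\frac{19486072905813107023}{13912159035506977287} \approx 1.4007$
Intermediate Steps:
$\frac{\frac{115040 + 1080863}{499630 + 484759} + 4379550}{- \frac{4337956}{-4519891} + 3126797} = \frac{\frac{1195903}{984389} + 4379550}{\left(-4337956\right) \left(- \frac{1}{4519891}\right) + 3126797} = \frac{1195903 \cdot \frac{1}{984389} + 4379550}{\frac{4337956}{4519891} + 3126797} = \frac{\frac{1195903}{984389} + 4379550}{\frac{14132785957083}{4519891}} = \frac{4311182040853}{984389} \cdot \frac{4519891}{14132785957083} = \frac{19486072905813107023}{13912159035506977287}$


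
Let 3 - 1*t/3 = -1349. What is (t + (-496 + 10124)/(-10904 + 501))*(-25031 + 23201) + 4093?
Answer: -77155860721/10403 ≈ -7.4167e+6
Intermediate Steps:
t = 4056 (t = 9 - 3*(-1349) = 9 + 4047 = 4056)
(t + (-496 + 10124)/(-10904 + 501))*(-25031 + 23201) + 4093 = (4056 + (-496 + 10124)/(-10904 + 501))*(-25031 + 23201) + 4093 = (4056 + 9628/(-10403))*(-1830) + 4093 = (4056 + 9628*(-1/10403))*(-1830) + 4093 = (4056 - 9628/10403)*(-1830) + 4093 = (42184940/10403)*(-1830) + 4093 = -77198440200/10403 + 4093 = -77155860721/10403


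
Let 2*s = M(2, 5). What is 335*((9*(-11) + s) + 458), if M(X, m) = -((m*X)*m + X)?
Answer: 111555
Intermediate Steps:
M(X, m) = -X - X*m**2 (M(X, m) = -((X*m)*m + X) = -(X*m**2 + X) = -(X + X*m**2) = -X - X*m**2)
s = -26 (s = (-1*2*(1 + 5**2))/2 = (-1*2*(1 + 25))/2 = (-1*2*26)/2 = (1/2)*(-52) = -26)
335*((9*(-11) + s) + 458) = 335*((9*(-11) - 26) + 458) = 335*((-99 - 26) + 458) = 335*(-125 + 458) = 335*333 = 111555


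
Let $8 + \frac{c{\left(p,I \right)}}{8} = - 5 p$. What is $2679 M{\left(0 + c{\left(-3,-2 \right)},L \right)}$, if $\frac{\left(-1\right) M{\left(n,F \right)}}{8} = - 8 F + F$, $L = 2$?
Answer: $300048$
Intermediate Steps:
$c{\left(p,I \right)} = -64 - 40 p$ ($c{\left(p,I \right)} = -64 + 8 \left(- 5 p\right) = -64 - 40 p$)
$M{\left(n,F \right)} = 56 F$ ($M{\left(n,F \right)} = - 8 \left(- 8 F + F\right) = - 8 \left(- 7 F\right) = 56 F$)
$2679 M{\left(0 + c{\left(-3,-2 \right)},L \right)} = 2679 \cdot 56 \cdot 2 = 2679 \cdot 112 = 300048$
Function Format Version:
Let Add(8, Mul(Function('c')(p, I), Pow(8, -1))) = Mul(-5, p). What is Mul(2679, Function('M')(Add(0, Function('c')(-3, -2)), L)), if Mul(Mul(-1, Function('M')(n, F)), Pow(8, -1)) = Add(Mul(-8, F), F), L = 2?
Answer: 300048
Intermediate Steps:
Function('c')(p, I) = Add(-64, Mul(-40, p)) (Function('c')(p, I) = Add(-64, Mul(8, Mul(-5, p))) = Add(-64, Mul(-40, p)))
Function('M')(n, F) = Mul(56, F) (Function('M')(n, F) = Mul(-8, Add(Mul(-8, F), F)) = Mul(-8, Mul(-7, F)) = Mul(56, F))
Mul(2679, Function('M')(Add(0, Function('c')(-3, -2)), L)) = Mul(2679, Mul(56, 2)) = Mul(2679, 112) = 300048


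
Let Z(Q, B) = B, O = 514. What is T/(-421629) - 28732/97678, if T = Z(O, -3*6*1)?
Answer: -2018747704/6863979577 ≈ -0.29411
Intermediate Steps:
T = -18 (T = -3*6*1 = -18*1 = -18)
T/(-421629) - 28732/97678 = -18/(-421629) - 28732/97678 = -18*(-1/421629) - 28732*1/97678 = 6/140543 - 14366/48839 = -2018747704/6863979577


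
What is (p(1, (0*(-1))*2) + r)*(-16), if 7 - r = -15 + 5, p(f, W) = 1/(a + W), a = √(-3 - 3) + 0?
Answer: -272 + 8*I*√6/3 ≈ -272.0 + 6.532*I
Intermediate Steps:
a = I*√6 (a = √(-6) + 0 = I*√6 + 0 = I*√6 ≈ 2.4495*I)
p(f, W) = 1/(W + I*√6) (p(f, W) = 1/(I*√6 + W) = 1/(W + I*√6))
r = 17 (r = 7 - (-15 + 5) = 7 - 1*(-10) = 7 + 10 = 17)
(p(1, (0*(-1))*2) + r)*(-16) = (1/((0*(-1))*2 + I*√6) + 17)*(-16) = (1/(0*2 + I*√6) + 17)*(-16) = (1/(0 + I*√6) + 17)*(-16) = (1/(I*√6) + 17)*(-16) = (-I*√6/6 + 17)*(-16) = (17 - I*√6/6)*(-16) = -272 + 8*I*√6/3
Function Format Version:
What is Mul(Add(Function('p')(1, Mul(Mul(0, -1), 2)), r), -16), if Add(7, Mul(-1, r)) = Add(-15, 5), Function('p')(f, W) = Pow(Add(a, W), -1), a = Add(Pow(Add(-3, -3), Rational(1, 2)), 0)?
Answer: Add(-272, Mul(Rational(8, 3), I, Pow(6, Rational(1, 2)))) ≈ Add(-272.00, Mul(6.5320, I))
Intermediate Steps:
a = Mul(I, Pow(6, Rational(1, 2))) (a = Add(Pow(-6, Rational(1, 2)), 0) = Add(Mul(I, Pow(6, Rational(1, 2))), 0) = Mul(I, Pow(6, Rational(1, 2))) ≈ Mul(2.4495, I))
Function('p')(f, W) = Pow(Add(W, Mul(I, Pow(6, Rational(1, 2)))), -1) (Function('p')(f, W) = Pow(Add(Mul(I, Pow(6, Rational(1, 2))), W), -1) = Pow(Add(W, Mul(I, Pow(6, Rational(1, 2)))), -1))
r = 17 (r = Add(7, Mul(-1, Add(-15, 5))) = Add(7, Mul(-1, -10)) = Add(7, 10) = 17)
Mul(Add(Function('p')(1, Mul(Mul(0, -1), 2)), r), -16) = Mul(Add(Pow(Add(Mul(Mul(0, -1), 2), Mul(I, Pow(6, Rational(1, 2)))), -1), 17), -16) = Mul(Add(Pow(Add(Mul(0, 2), Mul(I, Pow(6, Rational(1, 2)))), -1), 17), -16) = Mul(Add(Pow(Add(0, Mul(I, Pow(6, Rational(1, 2)))), -1), 17), -16) = Mul(Add(Pow(Mul(I, Pow(6, Rational(1, 2))), -1), 17), -16) = Mul(Add(Mul(Rational(-1, 6), I, Pow(6, Rational(1, 2))), 17), -16) = Mul(Add(17, Mul(Rational(-1, 6), I, Pow(6, Rational(1, 2)))), -16) = Add(-272, Mul(Rational(8, 3), I, Pow(6, Rational(1, 2))))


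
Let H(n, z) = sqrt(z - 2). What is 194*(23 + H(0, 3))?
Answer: 4656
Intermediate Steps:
H(n, z) = sqrt(-2 + z)
194*(23 + H(0, 3)) = 194*(23 + sqrt(-2 + 3)) = 194*(23 + sqrt(1)) = 194*(23 + 1) = 194*24 = 4656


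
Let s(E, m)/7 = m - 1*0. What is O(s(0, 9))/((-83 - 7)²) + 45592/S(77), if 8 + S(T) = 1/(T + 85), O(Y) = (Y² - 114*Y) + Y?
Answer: -132955337/23310 ≈ -5703.8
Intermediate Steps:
s(E, m) = 7*m (s(E, m) = 7*(m - 1*0) = 7*(m + 0) = 7*m)
O(Y) = Y² - 113*Y
S(T) = -8 + 1/(85 + T) (S(T) = -8 + 1/(T + 85) = -8 + 1/(85 + T))
O(s(0, 9))/((-83 - 7)²) + 45592/S(77) = ((7*9)*(-113 + 7*9))/((-83 - 7)²) + 45592/(((-679 - 8*77)/(85 + 77))) = (63*(-113 + 63))/((-90)²) + 45592/(((-679 - 616)/162)) = (63*(-50))/8100 + 45592/(((1/162)*(-1295))) = -3150*1/8100 + 45592/(-1295/162) = -7/18 + 45592*(-162/1295) = -7/18 - 7385904/1295 = -132955337/23310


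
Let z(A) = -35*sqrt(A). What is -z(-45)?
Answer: 105*I*sqrt(5) ≈ 234.79*I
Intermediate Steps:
-z(-45) = -(-35)*sqrt(-45) = -(-35)*3*I*sqrt(5) = -(-105)*I*sqrt(5) = 105*I*sqrt(5)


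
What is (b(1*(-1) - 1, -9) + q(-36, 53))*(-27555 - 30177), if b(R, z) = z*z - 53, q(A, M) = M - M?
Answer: -1616496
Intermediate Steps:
q(A, M) = 0
b(R, z) = -53 + z² (b(R, z) = z² - 53 = -53 + z²)
(b(1*(-1) - 1, -9) + q(-36, 53))*(-27555 - 30177) = ((-53 + (-9)²) + 0)*(-27555 - 30177) = ((-53 + 81) + 0)*(-57732) = (28 + 0)*(-57732) = 28*(-57732) = -1616496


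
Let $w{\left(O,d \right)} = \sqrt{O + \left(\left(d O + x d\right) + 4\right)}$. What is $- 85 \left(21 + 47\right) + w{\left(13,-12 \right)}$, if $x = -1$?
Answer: $-5780 + i \sqrt{127} \approx -5780.0 + 11.269 i$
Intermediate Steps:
$w{\left(O,d \right)} = \sqrt{4 + O - d + O d}$ ($w{\left(O,d \right)} = \sqrt{O + \left(\left(d O - d\right) + 4\right)} = \sqrt{O + \left(\left(O d - d\right) + 4\right)} = \sqrt{O + \left(\left(- d + O d\right) + 4\right)} = \sqrt{O + \left(4 - d + O d\right)} = \sqrt{4 + O - d + O d}$)
$- 85 \left(21 + 47\right) + w{\left(13,-12 \right)} = - 85 \left(21 + 47\right) + \sqrt{4 + 13 - -12 + 13 \left(-12\right)} = \left(-85\right) 68 + \sqrt{4 + 13 + 12 - 156} = -5780 + \sqrt{-127} = -5780 + i \sqrt{127}$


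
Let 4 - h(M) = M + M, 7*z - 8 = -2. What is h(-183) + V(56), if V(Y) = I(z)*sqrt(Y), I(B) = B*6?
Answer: 370 + 72*sqrt(14)/7 ≈ 408.49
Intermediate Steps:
z = 6/7 (z = 8/7 + (1/7)*(-2) = 8/7 - 2/7 = 6/7 ≈ 0.85714)
I(B) = 6*B
V(Y) = 36*sqrt(Y)/7 (V(Y) = (6*(6/7))*sqrt(Y) = 36*sqrt(Y)/7)
h(M) = 4 - 2*M (h(M) = 4 - (M + M) = 4 - 2*M)
h(-183) + V(56) = (4 - 2*(-183)) + 36*sqrt(56)/7 = (4 + 366) + 36*(2*sqrt(14))/7 = 370 + 72*sqrt(14)/7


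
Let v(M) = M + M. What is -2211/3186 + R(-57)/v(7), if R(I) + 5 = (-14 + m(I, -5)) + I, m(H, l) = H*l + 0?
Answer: 52910/3717 ≈ 14.235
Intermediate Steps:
v(M) = 2*M
m(H, l) = H*l
R(I) = -19 - 4*I (R(I) = -5 + ((-14 + I*(-5)) + I) = -5 + ((-14 - 5*I) + I) = -5 + (-14 - 4*I) = -19 - 4*I)
-2211/3186 + R(-57)/v(7) = -2211/3186 + (-19 - 4*(-57))/((2*7)) = -2211*1/3186 + (-19 + 228)/14 = -737/1062 + 209*(1/14) = -737/1062 + 209/14 = 52910/3717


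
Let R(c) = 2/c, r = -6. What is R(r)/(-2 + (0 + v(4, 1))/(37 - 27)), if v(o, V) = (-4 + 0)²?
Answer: ⅚ ≈ 0.83333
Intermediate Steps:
v(o, V) = 16 (v(o, V) = (-4)² = 16)
R(r)/(-2 + (0 + v(4, 1))/(37 - 27)) = (2/(-6))/(-2 + (0 + 16)/(37 - 27)) = (2*(-⅙))/(-2 + 16/10) = -⅓/(-2 + 16*(⅒)) = -⅓/(-2 + 8/5) = -⅓/(-⅖) = -5/2*(-⅓) = ⅚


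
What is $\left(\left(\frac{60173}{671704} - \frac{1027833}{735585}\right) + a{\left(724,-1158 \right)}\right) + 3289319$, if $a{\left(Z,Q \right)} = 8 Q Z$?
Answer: $- \frac{562909419633503169}{164698462280} \approx -3.4178 \cdot 10^{6}$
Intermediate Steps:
$a{\left(Z,Q \right)} = 8 Q Z$
$\left(\left(\frac{60173}{671704} - \frac{1027833}{735585}\right) + a{\left(724,-1158 \right)}\right) + 3289319 = \left(\left(\frac{60173}{671704} - \frac{1027833}{735585}\right) + 8 \left(-1158\right) 724\right) + 3289319 = \left(\left(60173 \cdot \frac{1}{671704} - \frac{342611}{245195}\right) - 6707136\right) + 3289319 = \left(\left(\frac{60173}{671704} - \frac{342611}{245195}\right) - 6707136\right) + 3289319 = \left(- \frac{215379060409}{164698462280} - 6707136\right) + 3289319 = - \frac{1104655200881890489}{164698462280} + 3289319 = - \frac{562909419633503169}{164698462280}$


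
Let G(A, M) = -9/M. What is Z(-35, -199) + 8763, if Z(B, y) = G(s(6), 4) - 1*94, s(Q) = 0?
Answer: 34667/4 ≈ 8666.8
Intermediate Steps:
Z(B, y) = -385/4 (Z(B, y) = -9/4 - 1*94 = -9*¼ - 94 = -9/4 - 94 = -385/4)
Z(-35, -199) + 8763 = -385/4 + 8763 = 34667/4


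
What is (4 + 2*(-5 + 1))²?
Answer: 16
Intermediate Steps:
(4 + 2*(-5 + 1))² = (4 + 2*(-4))² = (4 - 8)² = (-4)² = 16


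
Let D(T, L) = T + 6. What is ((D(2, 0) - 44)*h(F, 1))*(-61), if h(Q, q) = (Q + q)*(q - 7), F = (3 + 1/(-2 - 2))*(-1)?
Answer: 23058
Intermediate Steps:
D(T, L) = 6 + T
F = -11/4 (F = (3 + 1/(-4))*(-1) = (3 - ¼)*(-1) = (11/4)*(-1) = -11/4 ≈ -2.7500)
h(Q, q) = (-7 + q)*(Q + q) (h(Q, q) = (Q + q)*(-7 + q) = (-7 + q)*(Q + q))
((D(2, 0) - 44)*h(F, 1))*(-61) = (((6 + 2) - 44)*(1² - 7*(-11/4) - 7*1 - 11/4*1))*(-61) = ((8 - 44)*(1 + 77/4 - 7 - 11/4))*(-61) = -36*21/2*(-61) = -378*(-61) = 23058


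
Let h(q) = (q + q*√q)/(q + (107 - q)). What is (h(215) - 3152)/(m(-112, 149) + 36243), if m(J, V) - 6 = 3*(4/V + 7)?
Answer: -50220301/578253894 + 32035*√215/578253894 ≈ -0.086036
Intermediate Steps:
m(J, V) = 27 + 12/V (m(J, V) = 6 + 3*(4/V + 7) = 6 + 3*(7 + 4/V) = 6 + (21 + 12/V) = 27 + 12/V)
h(q) = q/107 + q^(3/2)/107 (h(q) = (q + q^(3/2))/107 = (q + q^(3/2))*(1/107) = q/107 + q^(3/2)/107)
(h(215) - 3152)/(m(-112, 149) + 36243) = (((1/107)*215 + 215^(3/2)/107) - 3152)/((27 + 12/149) + 36243) = ((215/107 + (215*√215)/107) - 3152)/((27 + 12*(1/149)) + 36243) = ((215/107 + 215*√215/107) - 3152)/((27 + 12/149) + 36243) = (-337049/107 + 215*√215/107)/(4035/149 + 36243) = (-337049/107 + 215*√215/107)/(5404242/149) = (-337049/107 + 215*√215/107)*(149/5404242) = -50220301/578253894 + 32035*√215/578253894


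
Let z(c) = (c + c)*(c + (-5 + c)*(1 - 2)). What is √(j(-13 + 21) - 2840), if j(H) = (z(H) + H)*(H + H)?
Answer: 2*I*√358 ≈ 37.842*I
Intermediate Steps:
z(c) = 10*c (z(c) = (2*c)*(c + (-5 + c)*(-1)) = (2*c)*(c + (5 - c)) = (2*c)*5 = 10*c)
j(H) = 22*H² (j(H) = (10*H + H)*(H + H) = (11*H)*(2*H) = 22*H²)
√(j(-13 + 21) - 2840) = √(22*(-13 + 21)² - 2840) = √(22*8² - 2840) = √(22*64 - 2840) = √(1408 - 2840) = √(-1432) = 2*I*√358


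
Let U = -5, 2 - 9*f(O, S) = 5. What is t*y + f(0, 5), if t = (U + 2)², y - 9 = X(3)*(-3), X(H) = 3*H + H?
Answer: -730/3 ≈ -243.33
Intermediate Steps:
f(O, S) = -⅓ (f(O, S) = 2/9 - ⅑*5 = 2/9 - 5/9 = -⅓)
X(H) = 4*H
y = -27 (y = 9 + (4*3)*(-3) = 9 + 12*(-3) = 9 - 36 = -27)
t = 9 (t = (-5 + 2)² = (-3)² = 9)
t*y + f(0, 5) = 9*(-27) - ⅓ = -243 - ⅓ = -730/3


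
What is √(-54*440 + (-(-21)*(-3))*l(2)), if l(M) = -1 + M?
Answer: 3*I*√2647 ≈ 154.35*I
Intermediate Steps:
√(-54*440 + (-(-21)*(-3))*l(2)) = √(-54*440 + (-(-21)*(-3))*(-1 + 2)) = √(-23760 - 7*9*1) = √(-23760 - 63*1) = √(-23760 - 63) = √(-23823) = 3*I*√2647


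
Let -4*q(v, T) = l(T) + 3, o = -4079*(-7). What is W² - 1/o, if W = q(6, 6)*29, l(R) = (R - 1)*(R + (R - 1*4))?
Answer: 44400171961/456848 ≈ 97188.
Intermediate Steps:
l(R) = (-1 + R)*(-4 + 2*R) (l(R) = (-1 + R)*(R + (R - 4)) = (-1 + R)*(R + (-4 + R)) = (-1 + R)*(-4 + 2*R))
o = 28553
q(v, T) = -7/4 - T²/2 + 3*T/2 (q(v, T) = -((4 - 6*T + 2*T²) + 3)/4 = -(7 - 6*T + 2*T²)/4 = -7/4 - T²/2 + 3*T/2)
W = -1247/4 (W = (-7/4 - ½*6² + (3/2)*6)*29 = (-7/4 - ½*36 + 9)*29 = (-7/4 - 18 + 9)*29 = -43/4*29 = -1247/4 ≈ -311.75)
W² - 1/o = (-1247/4)² - 1/28553 = 1555009/16 - 1*1/28553 = 1555009/16 - 1/28553 = 44400171961/456848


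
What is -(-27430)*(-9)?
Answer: -246870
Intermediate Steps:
-(-27430)*(-9) = -422*585 = -246870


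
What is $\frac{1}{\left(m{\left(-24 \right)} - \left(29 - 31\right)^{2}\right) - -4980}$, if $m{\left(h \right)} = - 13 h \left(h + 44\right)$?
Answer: $\frac{1}{11216} \approx 8.9158 \cdot 10^{-5}$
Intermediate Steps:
$m{\left(h \right)} = - 13 h \left(44 + h\right)$
$\frac{1}{\left(m{\left(-24 \right)} - \left(29 - 31\right)^{2}\right) - -4980} = \frac{1}{\left(\left(-13\right) \left(-24\right) \left(44 - 24\right) - \left(29 - 31\right)^{2}\right) - -4980} = \frac{1}{\left(\left(-13\right) \left(-24\right) 20 - \left(-2\right)^{2}\right) + 4980} = \frac{1}{\left(6240 - 4\right) + 4980} = \frac{1}{6236 + 4980} = \frac{1}{11216}$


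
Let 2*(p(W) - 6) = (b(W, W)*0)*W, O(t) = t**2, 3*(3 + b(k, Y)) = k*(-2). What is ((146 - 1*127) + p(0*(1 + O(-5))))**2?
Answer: 625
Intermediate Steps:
b(k, Y) = -3 - 2*k/3 (b(k, Y) = -3 + (k*(-2))/3 = -3 + (-2*k)/3 = -3 - 2*k/3)
p(W) = 6 (p(W) = 6 + (((-3 - 2*W/3)*0)*W)/2 = 6 + (0*W)/2 = 6 + (1/2)*0 = 6 + 0 = 6)
((146 - 1*127) + p(0*(1 + O(-5))))**2 = ((146 - 1*127) + 6)**2 = ((146 - 127) + 6)**2 = (19 + 6)**2 = 25**2 = 625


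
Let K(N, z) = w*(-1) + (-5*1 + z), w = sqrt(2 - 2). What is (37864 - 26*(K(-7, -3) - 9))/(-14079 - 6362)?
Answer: -38306/20441 ≈ -1.8740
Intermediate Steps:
w = 0 (w = sqrt(0) = 0)
K(N, z) = -5 + z (K(N, z) = 0*(-1) + (-5*1 + z) = 0 + (-5 + z) = -5 + z)
(37864 - 26*(K(-7, -3) - 9))/(-14079 - 6362) = (37864 - 26*((-5 - 3) - 9))/(-14079 - 6362) = (37864 - 26*(-8 - 9))/(-20441) = (37864 - 26*(-17))*(-1/20441) = (37864 + 442)*(-1/20441) = 38306*(-1/20441) = -38306/20441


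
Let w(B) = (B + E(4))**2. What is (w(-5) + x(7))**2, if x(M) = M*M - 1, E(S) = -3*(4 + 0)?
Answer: 113569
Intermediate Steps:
E(S) = -12 (E(S) = -3*4 = -12)
w(B) = (-12 + B)**2 (w(B) = (B - 12)**2 = (-12 + B)**2)
x(M) = -1 + M**2 (x(M) = M**2 - 1 = -1 + M**2)
(w(-5) + x(7))**2 = ((-12 - 5)**2 + (-1 + 7**2))**2 = ((-17)**2 + (-1 + 49))**2 = (289 + 48)**2 = 337**2 = 113569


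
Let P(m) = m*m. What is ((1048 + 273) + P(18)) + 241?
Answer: 1886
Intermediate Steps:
P(m) = m²
((1048 + 273) + P(18)) + 241 = ((1048 + 273) + 18²) + 241 = (1321 + 324) + 241 = 1645 + 241 = 1886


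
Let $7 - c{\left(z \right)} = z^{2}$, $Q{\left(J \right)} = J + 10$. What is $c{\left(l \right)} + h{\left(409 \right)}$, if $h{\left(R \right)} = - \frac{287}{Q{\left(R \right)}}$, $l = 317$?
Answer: $- \frac{42102245}{419} \approx -1.0048 \cdot 10^{5}$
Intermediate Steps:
$Q{\left(J \right)} = 10 + J$
$c{\left(z \right)} = 7 - z^{2}$
$h{\left(R \right)} = - \frac{287}{10 + R}$
$c{\left(l \right)} + h{\left(409 \right)} = \left(7 - 317^{2}\right) - \frac{287}{10 + 409} = \left(7 - 100489\right) - \frac{287}{419} = -100482 - \frac{287}{419} = - \frac{42102245}{419}$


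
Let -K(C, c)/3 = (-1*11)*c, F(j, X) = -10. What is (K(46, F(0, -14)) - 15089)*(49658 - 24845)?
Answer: -382591647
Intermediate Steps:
K(C, c) = 33*c (K(C, c) = -3*(-1*11)*c = -(-33)*c = 33*c)
(K(46, F(0, -14)) - 15089)*(49658 - 24845) = (33*(-10) - 15089)*(49658 - 24845) = (-330 - 15089)*24813 = -15419*24813 = -382591647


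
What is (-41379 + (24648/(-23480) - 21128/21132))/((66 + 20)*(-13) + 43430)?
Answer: -136635053/139708935 ≈ -0.97800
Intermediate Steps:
(-41379 + (24648/(-23480) - 21128/21132))/((66 + 20)*(-13) + 43430) = (-41379 + (24648*(-1/23480) - 21128*1/21132))/(86*(-13) + 43430) = (-41379 + (-3081/2935 - 5282/5283))/(-1118 + 43430) = (-41379 - 54139/26415)/42312 = -1093080424/26415*1/42312 = -136635053/139708935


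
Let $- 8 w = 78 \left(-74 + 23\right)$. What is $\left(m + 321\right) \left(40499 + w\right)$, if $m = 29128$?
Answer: $\frac{4829194265}{4} \approx 1.2073 \cdot 10^{9}$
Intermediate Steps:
$w = \frac{1989}{4}$ ($w = - \frac{78 \left(-74 + 23\right)}{8} = - \frac{78 \left(-51\right)}{8} = \left(- \frac{1}{8}\right) \left(-3978\right) = \frac{1989}{4} \approx 497.25$)
$\left(m + 321\right) \left(40499 + w\right) = \left(29128 + 321\right) \left(40499 + \frac{1989}{4}\right) = 29449 \cdot \frac{163985}{4} = \frac{4829194265}{4}$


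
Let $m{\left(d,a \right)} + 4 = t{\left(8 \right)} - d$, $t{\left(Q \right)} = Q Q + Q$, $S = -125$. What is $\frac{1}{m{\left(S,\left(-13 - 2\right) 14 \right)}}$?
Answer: $\frac{1}{193} \approx 0.0051813$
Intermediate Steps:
$t{\left(Q \right)} = Q + Q^{2}$ ($t{\left(Q \right)} = Q^{2} + Q = Q + Q^{2}$)
$m{\left(d,a \right)} = 68 - d$ ($m{\left(d,a \right)} = -4 - \left(d - 8 \left(1 + 8\right)\right) = -4 - \left(-72 + d\right) = 68 - d$)
$\frac{1}{m{\left(S,\left(-13 - 2\right) 14 \right)}} = \frac{1}{68 - -125} = \frac{1}{68 + 125} = \frac{1}{193}$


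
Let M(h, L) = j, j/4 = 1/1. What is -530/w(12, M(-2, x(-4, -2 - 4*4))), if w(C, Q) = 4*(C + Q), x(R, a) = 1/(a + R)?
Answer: -265/32 ≈ -8.2813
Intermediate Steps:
j = 4 (j = 4*(1/1) = 4*(1*1) = 4*1 = 4)
x(R, a) = 1/(R + a)
M(h, L) = 4
w(C, Q) = 4*C + 4*Q
-530/w(12, M(-2, x(-4, -2 - 4*4))) = -530/(4*12 + 4*4) = -530/(48 + 16) = -530/64 = -530*1/64 = -265/32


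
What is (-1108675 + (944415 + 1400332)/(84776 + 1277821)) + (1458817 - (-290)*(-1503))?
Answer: -116810370869/1362597 ≈ -85726.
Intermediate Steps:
(-1108675 + (944415 + 1400332)/(84776 + 1277821)) + (1458817 - (-290)*(-1503)) = (-1108675 + 2344747/1362597) + (1458817 - 1*435870) = (-1108675 + 2344747*(1/1362597)) + (1458817 - 435870) = (-1108675 + 2344747/1362597) + 1022947 = -1510674884228/1362597 + 1022947 = -116810370869/1362597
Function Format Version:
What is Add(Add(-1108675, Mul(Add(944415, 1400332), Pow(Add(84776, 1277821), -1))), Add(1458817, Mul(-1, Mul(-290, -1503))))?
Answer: Rational(-116810370869, 1362597) ≈ -85726.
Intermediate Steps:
Add(Add(-1108675, Mul(Add(944415, 1400332), Pow(Add(84776, 1277821), -1))), Add(1458817, Mul(-1, Mul(-290, -1503)))) = Add(Add(-1108675, Mul(2344747, Pow(1362597, -1))), Add(1458817, Mul(-1, 435870))) = Add(Add(-1108675, Mul(2344747, Rational(1, 1362597))), Add(1458817, -435870)) = Add(Add(-1108675, Rational(2344747, 1362597)), 1022947) = Add(Rational(-1510674884228, 1362597), 1022947) = Rational(-116810370869, 1362597)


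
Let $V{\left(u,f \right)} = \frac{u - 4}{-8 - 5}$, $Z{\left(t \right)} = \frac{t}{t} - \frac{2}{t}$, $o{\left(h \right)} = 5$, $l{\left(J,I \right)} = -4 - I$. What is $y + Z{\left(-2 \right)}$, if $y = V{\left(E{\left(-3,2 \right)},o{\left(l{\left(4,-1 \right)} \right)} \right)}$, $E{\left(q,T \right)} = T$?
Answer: $\frac{28}{13} \approx 2.1538$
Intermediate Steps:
$Z{\left(t \right)} = 1 - \frac{2}{t}$
$V{\left(u,f \right)} = \frac{4}{13} - \frac{u}{13}$ ($V{\left(u,f \right)} = \frac{-4 + u}{-13} = \left(-4 + u\right) \left(- \frac{1}{13}\right) = \frac{4}{13} - \frac{u}{13}$)
$y = \frac{2}{13}$ ($y = \frac{4}{13} - \frac{2}{13} = \frac{2}{13} \approx 0.15385$)
$y + Z{\left(-2 \right)} = \frac{2}{13} + \frac{-2 - 2}{-2} = \frac{2}{13} - -2 = \frac{2}{13} + 2 = \frac{28}{13}$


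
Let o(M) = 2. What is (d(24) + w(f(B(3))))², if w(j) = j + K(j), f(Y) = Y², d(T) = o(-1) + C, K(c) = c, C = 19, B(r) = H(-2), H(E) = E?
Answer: 841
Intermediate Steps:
B(r) = -2
d(T) = 21 (d(T) = 2 + 19 = 21)
w(j) = 2*j (w(j) = j + j = 2*j)
(d(24) + w(f(B(3))))² = (21 + 2*(-2)²)² = (21 + 2*4)² = (21 + 8)² = 29² = 841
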